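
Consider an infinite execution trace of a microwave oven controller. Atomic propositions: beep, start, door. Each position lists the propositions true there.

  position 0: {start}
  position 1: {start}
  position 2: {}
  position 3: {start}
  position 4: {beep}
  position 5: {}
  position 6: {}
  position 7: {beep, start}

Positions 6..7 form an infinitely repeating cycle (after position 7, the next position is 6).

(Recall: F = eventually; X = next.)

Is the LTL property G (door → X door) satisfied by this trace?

door → X door holds at every position 0..7, and those are all positions ever visited, so G (door → X door) holds.

Holds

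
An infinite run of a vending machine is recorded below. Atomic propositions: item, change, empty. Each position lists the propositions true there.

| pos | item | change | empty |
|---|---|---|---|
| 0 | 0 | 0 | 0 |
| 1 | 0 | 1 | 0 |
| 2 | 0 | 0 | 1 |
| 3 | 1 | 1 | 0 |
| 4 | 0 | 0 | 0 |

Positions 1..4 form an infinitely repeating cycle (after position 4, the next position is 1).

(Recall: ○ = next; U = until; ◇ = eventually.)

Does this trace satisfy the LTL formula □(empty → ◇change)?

Yes

empty → ◇change holds at every position 0..4, and those are all positions ever visited, so □(empty → ◇change) holds.
Positions where empty holds: 2.
Check ◇change at each: 2→ok.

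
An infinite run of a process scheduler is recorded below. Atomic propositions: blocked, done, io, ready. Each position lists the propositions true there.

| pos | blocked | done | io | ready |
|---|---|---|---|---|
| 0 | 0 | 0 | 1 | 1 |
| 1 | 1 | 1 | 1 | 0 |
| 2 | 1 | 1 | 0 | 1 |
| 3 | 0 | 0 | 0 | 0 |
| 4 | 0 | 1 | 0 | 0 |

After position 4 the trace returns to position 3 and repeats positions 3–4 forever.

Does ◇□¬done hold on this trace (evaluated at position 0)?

Does not hold

□¬done is false at every position 0..4, so it never becomes true and ◇□¬done fails.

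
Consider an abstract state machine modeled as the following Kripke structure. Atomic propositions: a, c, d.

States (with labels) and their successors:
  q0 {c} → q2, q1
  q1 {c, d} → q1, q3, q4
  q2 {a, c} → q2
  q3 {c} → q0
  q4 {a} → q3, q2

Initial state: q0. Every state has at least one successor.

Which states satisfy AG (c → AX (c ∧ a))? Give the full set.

States satisfying c → AX (c ∧ a): {q2, q4}.
States satisfying AG (c → AX (c ∧ a)): {q2}.

{q2}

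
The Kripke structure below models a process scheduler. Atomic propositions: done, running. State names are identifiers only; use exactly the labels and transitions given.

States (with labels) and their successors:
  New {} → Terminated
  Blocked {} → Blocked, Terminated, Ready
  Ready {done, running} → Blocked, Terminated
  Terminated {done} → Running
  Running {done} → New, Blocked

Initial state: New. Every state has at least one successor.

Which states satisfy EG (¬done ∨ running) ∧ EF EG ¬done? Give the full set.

States satisfying ¬done ∨ running: {New, Blocked, Ready}.
States satisfying EG (¬done ∨ running): {Blocked, Ready}.
States satisfying EG ¬done: {Blocked}.
States satisfying EF EG ¬done: {New, Blocked, Ready, Terminated, Running}.
States satisfying EG (¬done ∨ running) ∧ EF EG ¬done: {Blocked, Ready}.

{Blocked, Ready}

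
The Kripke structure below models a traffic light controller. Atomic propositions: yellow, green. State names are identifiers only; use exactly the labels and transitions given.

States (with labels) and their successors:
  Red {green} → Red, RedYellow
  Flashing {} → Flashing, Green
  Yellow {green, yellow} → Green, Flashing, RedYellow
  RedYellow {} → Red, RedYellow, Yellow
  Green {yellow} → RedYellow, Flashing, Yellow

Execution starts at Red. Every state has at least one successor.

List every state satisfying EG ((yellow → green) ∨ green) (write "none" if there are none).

States satisfying (yellow → green) ∨ green: {Red, Flashing, Yellow, RedYellow}.
States satisfying EG ((yellow → green) ∨ green): {Red, Flashing, Yellow, RedYellow}.

{Red, Flashing, Yellow, RedYellow}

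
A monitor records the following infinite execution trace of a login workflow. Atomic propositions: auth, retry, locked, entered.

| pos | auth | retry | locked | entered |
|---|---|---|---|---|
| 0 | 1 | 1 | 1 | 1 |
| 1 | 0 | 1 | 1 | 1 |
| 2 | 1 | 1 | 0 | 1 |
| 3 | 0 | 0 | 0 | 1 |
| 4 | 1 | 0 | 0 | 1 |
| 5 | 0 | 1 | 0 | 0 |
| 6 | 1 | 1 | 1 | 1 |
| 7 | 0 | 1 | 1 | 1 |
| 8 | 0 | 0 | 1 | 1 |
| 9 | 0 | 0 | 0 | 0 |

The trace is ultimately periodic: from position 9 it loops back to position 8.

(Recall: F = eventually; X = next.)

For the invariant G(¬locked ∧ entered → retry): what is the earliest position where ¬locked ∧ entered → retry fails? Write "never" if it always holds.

Check ¬locked ∧ entered → retry at each position in order: 0 ✓, 1 ✓, 2 ✓.
At position 3 the labels are {entered}, so ¬locked ∧ entered → retry is false there. This is the first violation.

3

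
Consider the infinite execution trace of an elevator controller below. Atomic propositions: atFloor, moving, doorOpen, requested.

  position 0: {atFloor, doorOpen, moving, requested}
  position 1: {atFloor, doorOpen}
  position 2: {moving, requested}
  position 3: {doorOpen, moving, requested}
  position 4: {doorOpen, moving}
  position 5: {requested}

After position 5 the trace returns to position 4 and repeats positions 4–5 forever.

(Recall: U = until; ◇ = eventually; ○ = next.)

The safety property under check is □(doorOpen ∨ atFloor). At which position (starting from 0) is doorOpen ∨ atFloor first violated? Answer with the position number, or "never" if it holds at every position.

2

Check doorOpen ∨ atFloor at each position in order: 0 ✓, 1 ✓.
At position 2 the labels are {moving, requested}, so doorOpen ∨ atFloor is false there. This is the first violation.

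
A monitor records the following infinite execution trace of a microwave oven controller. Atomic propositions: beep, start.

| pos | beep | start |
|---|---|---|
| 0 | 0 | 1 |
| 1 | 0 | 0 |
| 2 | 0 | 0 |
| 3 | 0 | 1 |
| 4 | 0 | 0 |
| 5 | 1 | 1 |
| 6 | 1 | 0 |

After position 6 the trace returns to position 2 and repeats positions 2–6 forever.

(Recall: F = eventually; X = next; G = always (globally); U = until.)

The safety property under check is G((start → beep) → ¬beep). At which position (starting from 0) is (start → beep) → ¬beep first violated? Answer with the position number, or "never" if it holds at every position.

Check (start → beep) → ¬beep at each position in order: 0 ✓, 1 ✓, 2 ✓, 3 ✓, 4 ✓.
At position 5 the labels are {beep, start}, so (start → beep) → ¬beep is false there. This is the first violation.

5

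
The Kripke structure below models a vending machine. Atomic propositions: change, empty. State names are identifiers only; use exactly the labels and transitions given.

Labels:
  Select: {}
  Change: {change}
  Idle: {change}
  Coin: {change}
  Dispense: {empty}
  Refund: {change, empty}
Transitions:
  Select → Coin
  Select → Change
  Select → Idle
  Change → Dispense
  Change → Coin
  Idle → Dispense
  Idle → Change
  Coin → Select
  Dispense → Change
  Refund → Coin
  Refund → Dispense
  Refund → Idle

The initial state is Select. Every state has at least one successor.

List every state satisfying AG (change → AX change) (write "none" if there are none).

States satisfying change → AX change: {Select, Dispense}.
States satisfying AG (change → AX change): ∅.

none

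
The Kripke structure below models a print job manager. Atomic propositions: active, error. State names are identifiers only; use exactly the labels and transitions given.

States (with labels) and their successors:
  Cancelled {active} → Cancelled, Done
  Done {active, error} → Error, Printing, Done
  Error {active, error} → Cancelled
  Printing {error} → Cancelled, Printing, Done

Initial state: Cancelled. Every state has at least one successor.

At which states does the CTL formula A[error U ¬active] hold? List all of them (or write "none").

{Printing}

States satisfying error: {Done, Error, Printing}.
States satisfying ¬active: {Printing}.
States satisfying A[error U ¬active]: {Printing}.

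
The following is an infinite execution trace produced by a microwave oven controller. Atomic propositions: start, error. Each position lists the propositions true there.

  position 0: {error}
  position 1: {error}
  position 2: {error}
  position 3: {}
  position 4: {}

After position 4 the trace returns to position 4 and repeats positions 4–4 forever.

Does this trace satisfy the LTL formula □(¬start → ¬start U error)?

¬start → ¬start U error must hold at every position from 0 onward. It fails at position 3, so □(¬start → ¬start U error) is false.
Positions where ¬start holds: 0, 1, 2, 3, 4.
Check ¬start U error at each: 0→ok, 1→ok, 2→ok, 3→fails, 4→fails.

Violated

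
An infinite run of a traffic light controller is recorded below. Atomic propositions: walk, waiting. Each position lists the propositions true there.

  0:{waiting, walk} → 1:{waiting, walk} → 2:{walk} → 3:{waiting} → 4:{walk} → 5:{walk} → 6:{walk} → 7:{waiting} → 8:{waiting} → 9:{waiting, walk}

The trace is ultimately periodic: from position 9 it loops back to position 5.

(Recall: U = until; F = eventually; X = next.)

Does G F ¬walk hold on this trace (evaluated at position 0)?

F ¬walk holds at every position 0..9, and those are all positions ever visited, so G F ¬walk holds.

Satisfied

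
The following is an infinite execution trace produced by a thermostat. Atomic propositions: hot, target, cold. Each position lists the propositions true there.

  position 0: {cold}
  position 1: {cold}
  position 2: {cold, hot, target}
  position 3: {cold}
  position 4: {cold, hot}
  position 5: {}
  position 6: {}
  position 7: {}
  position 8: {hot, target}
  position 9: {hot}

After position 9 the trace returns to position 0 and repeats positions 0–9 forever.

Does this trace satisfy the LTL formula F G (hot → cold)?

G (hot → cold) is false at every position 0..9, so it never becomes true and F G (hot → cold) fails.

No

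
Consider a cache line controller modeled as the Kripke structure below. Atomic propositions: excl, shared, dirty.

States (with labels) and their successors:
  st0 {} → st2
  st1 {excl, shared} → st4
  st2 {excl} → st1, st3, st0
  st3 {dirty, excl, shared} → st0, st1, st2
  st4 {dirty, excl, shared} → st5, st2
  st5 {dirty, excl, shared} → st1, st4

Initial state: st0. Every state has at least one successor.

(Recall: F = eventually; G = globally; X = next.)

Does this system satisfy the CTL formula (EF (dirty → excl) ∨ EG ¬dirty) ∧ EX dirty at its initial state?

States satisfying dirty → excl: {st0, st1, st2, st3, st4, st5}.
States satisfying EF (dirty → excl): {st0, st1, st2, st3, st4, st5}.
States satisfying ¬dirty: {st0, st1, st2}.
States satisfying EG ¬dirty: {st0, st2}.
States satisfying EF (dirty → excl) ∨ EG ¬dirty: {st0, st1, st2, st3, st4, st5}.
States satisfying dirty: {st3, st4, st5}.
States satisfying EX dirty: {st1, st2, st4, st5}.
States satisfying (EF (dirty → excl) ∨ EG ¬dirty) ∧ EX dirty: {st1, st2, st4, st5}.
st0 ∉ Sat((EF (dirty → excl) ∨ EG ¬dirty) ∧ EX dirty).

Violated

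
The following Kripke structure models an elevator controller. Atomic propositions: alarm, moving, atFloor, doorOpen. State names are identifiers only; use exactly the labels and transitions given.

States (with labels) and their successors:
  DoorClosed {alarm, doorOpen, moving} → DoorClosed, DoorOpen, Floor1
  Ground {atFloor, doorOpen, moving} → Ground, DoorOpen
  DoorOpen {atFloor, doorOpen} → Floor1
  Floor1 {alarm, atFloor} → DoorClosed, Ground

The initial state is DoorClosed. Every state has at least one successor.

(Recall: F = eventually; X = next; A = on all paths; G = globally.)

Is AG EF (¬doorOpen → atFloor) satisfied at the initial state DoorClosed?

States satisfying EF (¬doorOpen → atFloor): {DoorClosed, Ground, DoorOpen, Floor1}.
States satisfying AG EF (¬doorOpen → atFloor): {DoorClosed, Ground, DoorOpen, Floor1}.
Every state reachable from DoorClosed satisfies EF (¬doorOpen → atFloor).
DoorClosed ∈ Sat(AG EF (¬doorOpen → atFloor)).

Holds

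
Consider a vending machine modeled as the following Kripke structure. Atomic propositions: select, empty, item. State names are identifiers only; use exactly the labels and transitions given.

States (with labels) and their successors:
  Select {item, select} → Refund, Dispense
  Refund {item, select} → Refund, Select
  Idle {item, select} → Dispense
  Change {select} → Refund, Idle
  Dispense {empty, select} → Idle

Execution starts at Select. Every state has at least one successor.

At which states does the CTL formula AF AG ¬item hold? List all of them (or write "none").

States satisfying AG ¬item: ∅.
States satisfying AF AG ¬item: ∅.

none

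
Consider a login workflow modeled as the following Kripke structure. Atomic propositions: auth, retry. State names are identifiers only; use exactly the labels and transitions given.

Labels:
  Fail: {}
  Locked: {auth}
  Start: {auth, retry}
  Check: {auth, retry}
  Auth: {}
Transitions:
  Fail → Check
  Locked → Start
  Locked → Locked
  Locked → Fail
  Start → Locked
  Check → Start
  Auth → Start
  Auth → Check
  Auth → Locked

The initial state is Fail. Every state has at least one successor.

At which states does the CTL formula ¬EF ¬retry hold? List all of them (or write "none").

States satisfying ¬retry: {Fail, Locked, Auth}.
States satisfying EF ¬retry: {Fail, Locked, Start, Check, Auth}.
States satisfying ¬EF ¬retry: ∅.

none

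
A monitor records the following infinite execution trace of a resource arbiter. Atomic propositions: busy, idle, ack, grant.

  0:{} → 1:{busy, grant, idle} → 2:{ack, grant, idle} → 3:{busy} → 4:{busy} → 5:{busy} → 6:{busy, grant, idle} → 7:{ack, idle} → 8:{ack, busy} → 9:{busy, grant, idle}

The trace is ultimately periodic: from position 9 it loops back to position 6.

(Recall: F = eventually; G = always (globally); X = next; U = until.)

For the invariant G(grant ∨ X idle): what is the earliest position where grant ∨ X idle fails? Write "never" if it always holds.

Check grant ∨ X idle at each position in order: 0 ✓, 1 ✓, 2 ✓.
At position 3 the labels are {busy} and the next position 4 has {busy}, so grant ∨ X idle is false there. This is the first violation.

3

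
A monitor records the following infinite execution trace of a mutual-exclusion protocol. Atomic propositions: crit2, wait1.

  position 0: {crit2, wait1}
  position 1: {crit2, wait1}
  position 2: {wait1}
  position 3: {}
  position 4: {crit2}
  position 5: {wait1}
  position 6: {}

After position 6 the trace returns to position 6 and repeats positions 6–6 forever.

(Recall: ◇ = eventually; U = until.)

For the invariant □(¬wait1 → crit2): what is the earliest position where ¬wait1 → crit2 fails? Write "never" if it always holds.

3

Check ¬wait1 → crit2 at each position in order: 0 ✓, 1 ✓, 2 ✓.
At position 3 the labels are {}, so ¬wait1 → crit2 is false there. This is the first violation.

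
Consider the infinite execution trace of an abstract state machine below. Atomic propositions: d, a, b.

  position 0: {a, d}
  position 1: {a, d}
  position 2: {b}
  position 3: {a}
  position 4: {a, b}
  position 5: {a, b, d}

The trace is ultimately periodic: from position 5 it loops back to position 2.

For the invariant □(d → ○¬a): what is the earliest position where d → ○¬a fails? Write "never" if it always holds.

0

At position 0 the labels are {a, d} and the next position 1 has {a, d}, so d → ○¬a is false there. This is the first violation.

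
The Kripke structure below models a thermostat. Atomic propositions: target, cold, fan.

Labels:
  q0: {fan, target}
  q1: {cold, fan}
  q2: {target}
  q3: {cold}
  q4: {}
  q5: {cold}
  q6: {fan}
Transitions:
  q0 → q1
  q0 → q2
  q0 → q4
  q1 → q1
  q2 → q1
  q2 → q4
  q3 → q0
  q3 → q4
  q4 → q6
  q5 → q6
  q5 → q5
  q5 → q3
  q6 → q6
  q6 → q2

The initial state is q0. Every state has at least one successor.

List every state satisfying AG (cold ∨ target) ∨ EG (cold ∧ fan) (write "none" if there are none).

{q1}

States satisfying cold ∨ target: {q0, q1, q2, q3, q5}.
States satisfying AG (cold ∨ target): {q1}.
States satisfying cold ∧ fan: {q1}.
States satisfying EG (cold ∧ fan): {q1}.
States satisfying AG (cold ∨ target) ∨ EG (cold ∧ fan): {q1}.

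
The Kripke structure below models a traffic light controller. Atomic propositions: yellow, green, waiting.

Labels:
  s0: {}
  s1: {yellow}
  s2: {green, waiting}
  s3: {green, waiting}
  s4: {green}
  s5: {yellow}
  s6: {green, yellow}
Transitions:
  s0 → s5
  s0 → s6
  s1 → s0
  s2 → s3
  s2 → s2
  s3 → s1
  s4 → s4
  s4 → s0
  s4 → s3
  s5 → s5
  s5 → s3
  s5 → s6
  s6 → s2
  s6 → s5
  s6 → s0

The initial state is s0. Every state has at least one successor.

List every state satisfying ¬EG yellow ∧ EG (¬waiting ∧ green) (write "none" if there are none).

States satisfying yellow: {s1, s5, s6}.
States satisfying EG yellow: {s5, s6}.
States satisfying ¬EG yellow: {s0, s1, s2, s3, s4}.
States satisfying ¬waiting ∧ green: {s4, s6}.
States satisfying EG (¬waiting ∧ green): {s4}.
States satisfying ¬EG yellow ∧ EG (¬waiting ∧ green): {s4}.

{s4}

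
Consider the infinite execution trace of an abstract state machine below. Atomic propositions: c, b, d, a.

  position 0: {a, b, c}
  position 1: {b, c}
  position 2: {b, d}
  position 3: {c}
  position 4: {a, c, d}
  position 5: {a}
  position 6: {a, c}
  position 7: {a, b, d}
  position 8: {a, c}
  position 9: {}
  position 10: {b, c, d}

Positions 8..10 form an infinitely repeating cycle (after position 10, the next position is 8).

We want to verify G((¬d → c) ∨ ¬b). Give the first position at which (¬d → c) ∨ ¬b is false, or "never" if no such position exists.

never

(¬d → c) ∨ ¬b holds at every position 0..10, and those are all the positions the trace ever visits, so the invariant G((¬d → c) ∨ ¬b) is never violated.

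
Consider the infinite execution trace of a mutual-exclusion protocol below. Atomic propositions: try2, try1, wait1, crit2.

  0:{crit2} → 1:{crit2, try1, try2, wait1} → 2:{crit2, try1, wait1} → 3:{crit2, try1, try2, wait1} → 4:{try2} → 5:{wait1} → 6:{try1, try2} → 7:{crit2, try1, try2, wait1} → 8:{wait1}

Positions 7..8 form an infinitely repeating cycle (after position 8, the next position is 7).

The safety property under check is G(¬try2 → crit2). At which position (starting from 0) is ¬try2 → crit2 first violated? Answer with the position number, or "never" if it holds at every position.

5

Check ¬try2 → crit2 at each position in order: 0 ✓, 1 ✓, 2 ✓, 3 ✓, 4 ✓.
At position 5 the labels are {wait1}, so ¬try2 → crit2 is false there. This is the first violation.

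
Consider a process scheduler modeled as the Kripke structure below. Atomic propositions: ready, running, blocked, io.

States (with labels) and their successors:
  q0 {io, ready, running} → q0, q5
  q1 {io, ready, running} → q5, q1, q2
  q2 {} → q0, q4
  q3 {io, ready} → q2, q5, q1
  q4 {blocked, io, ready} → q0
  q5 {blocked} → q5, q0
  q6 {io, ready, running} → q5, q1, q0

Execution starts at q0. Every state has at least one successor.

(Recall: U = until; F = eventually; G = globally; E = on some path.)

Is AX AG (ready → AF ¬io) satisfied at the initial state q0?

Violated

States satisfying AG (ready → AF ¬io): ∅.
States satisfying AX AG (ready → AF ¬io): ∅.
q0 ∉ Sat(AX AG (ready → AF ¬io)).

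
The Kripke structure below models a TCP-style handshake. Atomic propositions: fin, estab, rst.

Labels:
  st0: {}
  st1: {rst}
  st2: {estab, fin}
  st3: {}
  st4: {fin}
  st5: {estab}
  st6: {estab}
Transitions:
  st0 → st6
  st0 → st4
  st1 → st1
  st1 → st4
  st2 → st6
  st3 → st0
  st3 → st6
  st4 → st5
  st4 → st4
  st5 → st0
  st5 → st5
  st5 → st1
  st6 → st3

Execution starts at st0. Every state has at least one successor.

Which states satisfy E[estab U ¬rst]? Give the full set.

States satisfying estab: {st2, st5, st6}.
States satisfying ¬rst: {st0, st2, st3, st4, st5, st6}.
States satisfying E[estab U ¬rst]: {st0, st2, st3, st4, st5, st6}.

{st0, st2, st3, st4, st5, st6}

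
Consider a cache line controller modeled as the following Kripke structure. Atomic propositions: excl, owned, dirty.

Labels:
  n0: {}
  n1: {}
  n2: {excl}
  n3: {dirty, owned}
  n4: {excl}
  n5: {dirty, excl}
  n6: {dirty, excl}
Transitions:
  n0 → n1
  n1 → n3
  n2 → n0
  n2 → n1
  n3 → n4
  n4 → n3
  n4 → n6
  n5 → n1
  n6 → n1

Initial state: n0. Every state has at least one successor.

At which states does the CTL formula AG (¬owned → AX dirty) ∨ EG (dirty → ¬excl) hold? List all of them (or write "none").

{n0, n1, n2, n3, n4}

States satisfying ¬owned → AX dirty: {n1, n3, n4}.
States satisfying AG (¬owned → AX dirty): ∅.
States satisfying dirty → ¬excl: {n0, n1, n2, n3, n4}.
States satisfying EG (dirty → ¬excl): {n0, n1, n2, n3, n4}.
States satisfying AG (¬owned → AX dirty) ∨ EG (dirty → ¬excl): {n0, n1, n2, n3, n4}.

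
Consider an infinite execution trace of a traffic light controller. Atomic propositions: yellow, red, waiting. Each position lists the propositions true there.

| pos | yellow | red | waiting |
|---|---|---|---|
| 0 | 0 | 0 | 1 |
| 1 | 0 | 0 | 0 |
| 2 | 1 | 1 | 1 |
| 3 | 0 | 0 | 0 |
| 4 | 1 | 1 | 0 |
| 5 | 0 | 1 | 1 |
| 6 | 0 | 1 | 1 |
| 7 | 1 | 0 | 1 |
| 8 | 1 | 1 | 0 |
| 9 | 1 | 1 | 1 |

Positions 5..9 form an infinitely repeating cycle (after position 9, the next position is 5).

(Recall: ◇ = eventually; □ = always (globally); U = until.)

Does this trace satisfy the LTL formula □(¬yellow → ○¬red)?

¬yellow → ○¬red must hold at every position from 0 onward. It fails at position 1, so □(¬yellow → ○¬red) is false.
Positions where ¬yellow holds: 0, 1, 3, 5, 6.
Check ○¬red at each: 0→ok, 1→fails, 3→fails, 5→fails, 6→ok.

No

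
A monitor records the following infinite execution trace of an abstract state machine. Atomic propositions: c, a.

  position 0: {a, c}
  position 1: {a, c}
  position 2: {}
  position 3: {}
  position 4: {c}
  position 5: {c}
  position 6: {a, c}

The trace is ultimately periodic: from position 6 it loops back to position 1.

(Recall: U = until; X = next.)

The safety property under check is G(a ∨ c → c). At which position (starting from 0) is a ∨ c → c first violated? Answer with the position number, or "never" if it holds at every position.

a ∨ c → c holds at every position 0..6, and those are all the positions the trace ever visits, so the invariant G(a ∨ c → c) is never violated.

never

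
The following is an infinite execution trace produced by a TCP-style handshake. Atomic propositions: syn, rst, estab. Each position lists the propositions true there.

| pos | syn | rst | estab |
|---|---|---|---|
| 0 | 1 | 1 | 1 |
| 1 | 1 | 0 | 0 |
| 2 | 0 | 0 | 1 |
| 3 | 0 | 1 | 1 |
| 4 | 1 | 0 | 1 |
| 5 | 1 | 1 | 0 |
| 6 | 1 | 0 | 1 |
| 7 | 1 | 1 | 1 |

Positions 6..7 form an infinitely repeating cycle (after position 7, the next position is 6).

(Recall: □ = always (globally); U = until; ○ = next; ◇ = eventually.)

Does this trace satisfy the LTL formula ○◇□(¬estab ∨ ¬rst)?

Violated

The position after 0 is 1; ◇□(¬estab ∨ ¬rst) is false there.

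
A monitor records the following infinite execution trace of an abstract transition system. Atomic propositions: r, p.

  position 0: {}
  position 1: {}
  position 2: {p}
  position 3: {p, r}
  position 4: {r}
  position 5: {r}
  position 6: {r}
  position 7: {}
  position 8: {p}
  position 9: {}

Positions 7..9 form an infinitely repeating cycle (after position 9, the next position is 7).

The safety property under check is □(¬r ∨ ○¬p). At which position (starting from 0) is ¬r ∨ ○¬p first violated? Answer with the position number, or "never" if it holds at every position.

¬r ∨ ○¬p holds at every position 0..9, and those are all the positions the trace ever visits, so the invariant □(¬r ∨ ○¬p) is never violated.

never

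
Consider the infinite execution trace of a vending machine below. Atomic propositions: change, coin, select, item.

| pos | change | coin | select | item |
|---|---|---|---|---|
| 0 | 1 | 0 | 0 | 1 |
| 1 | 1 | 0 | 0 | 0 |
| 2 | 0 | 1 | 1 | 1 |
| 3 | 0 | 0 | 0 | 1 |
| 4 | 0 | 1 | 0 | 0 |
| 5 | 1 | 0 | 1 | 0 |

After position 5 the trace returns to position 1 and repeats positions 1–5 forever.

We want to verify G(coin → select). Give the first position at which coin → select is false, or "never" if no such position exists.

Check coin → select at each position in order: 0 ✓, 1 ✓, 2 ✓, 3 ✓.
At position 4 the labels are {coin}, so coin → select is false there. This is the first violation.

4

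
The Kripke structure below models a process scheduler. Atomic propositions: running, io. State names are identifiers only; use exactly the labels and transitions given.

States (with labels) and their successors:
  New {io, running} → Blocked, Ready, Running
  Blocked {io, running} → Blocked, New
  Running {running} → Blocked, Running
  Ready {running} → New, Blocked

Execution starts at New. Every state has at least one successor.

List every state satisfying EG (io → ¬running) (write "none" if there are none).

States satisfying io → ¬running: {Running, Ready}.
States satisfying EG (io → ¬running): {Running}.

{Running}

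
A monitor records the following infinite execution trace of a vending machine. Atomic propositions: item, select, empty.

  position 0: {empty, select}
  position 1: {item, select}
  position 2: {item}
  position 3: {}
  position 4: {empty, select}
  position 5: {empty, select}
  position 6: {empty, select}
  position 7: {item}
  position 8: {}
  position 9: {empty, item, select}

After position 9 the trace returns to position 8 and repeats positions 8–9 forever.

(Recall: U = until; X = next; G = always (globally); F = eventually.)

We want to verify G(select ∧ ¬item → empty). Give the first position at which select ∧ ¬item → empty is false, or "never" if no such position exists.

never

select ∧ ¬item → empty holds at every position 0..9, and those are all the positions the trace ever visits, so the invariant G(select ∧ ¬item → empty) is never violated.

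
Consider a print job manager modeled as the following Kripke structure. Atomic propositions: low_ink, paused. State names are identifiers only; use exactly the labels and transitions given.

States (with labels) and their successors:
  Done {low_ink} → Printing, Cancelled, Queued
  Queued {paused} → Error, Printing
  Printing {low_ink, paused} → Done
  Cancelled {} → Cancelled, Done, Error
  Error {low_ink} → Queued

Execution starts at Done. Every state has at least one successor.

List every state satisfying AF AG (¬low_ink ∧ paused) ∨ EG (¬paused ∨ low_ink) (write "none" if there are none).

{Done, Printing, Cancelled}

States satisfying AG (¬low_ink ∧ paused): ∅.
States satisfying AF AG (¬low_ink ∧ paused): ∅.
States satisfying ¬paused ∨ low_ink: {Done, Printing, Cancelled, Error}.
States satisfying EG (¬paused ∨ low_ink): {Done, Printing, Cancelled}.
States satisfying AF AG (¬low_ink ∧ paused) ∨ EG (¬paused ∨ low_ink): {Done, Printing, Cancelled}.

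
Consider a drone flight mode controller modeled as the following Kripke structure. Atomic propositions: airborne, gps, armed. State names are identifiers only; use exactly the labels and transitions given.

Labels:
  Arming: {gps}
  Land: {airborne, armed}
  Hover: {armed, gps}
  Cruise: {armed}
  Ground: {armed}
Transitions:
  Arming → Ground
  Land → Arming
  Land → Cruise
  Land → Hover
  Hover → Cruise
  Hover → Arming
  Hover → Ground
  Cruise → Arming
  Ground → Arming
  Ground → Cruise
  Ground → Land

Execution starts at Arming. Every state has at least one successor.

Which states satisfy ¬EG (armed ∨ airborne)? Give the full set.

{Arming, Cruise}

States satisfying armed ∨ airborne: {Land, Hover, Cruise, Ground}.
States satisfying EG (armed ∨ airborne): {Land, Hover, Ground}.
States satisfying ¬EG (armed ∨ airborne): {Arming, Cruise}.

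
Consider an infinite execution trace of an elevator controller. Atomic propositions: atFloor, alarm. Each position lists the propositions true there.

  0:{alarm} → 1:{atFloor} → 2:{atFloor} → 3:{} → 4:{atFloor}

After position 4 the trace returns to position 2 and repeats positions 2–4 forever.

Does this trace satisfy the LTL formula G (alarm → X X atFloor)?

alarm → X X atFloor holds at every position 0..4, and those are all positions ever visited, so G (alarm → X X atFloor) holds.
Positions where alarm holds: 0.
Check X X atFloor at each: 0→ok.

Satisfied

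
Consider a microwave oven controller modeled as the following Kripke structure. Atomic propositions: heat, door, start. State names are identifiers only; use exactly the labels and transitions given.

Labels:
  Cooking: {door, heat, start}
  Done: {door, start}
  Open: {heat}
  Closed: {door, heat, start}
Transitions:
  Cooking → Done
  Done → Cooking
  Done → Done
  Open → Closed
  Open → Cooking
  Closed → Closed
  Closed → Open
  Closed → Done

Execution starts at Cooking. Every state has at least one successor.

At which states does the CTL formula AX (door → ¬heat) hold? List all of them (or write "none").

{Cooking}

States satisfying door → ¬heat: {Done, Open}.
States satisfying AX (door → ¬heat): {Cooking}.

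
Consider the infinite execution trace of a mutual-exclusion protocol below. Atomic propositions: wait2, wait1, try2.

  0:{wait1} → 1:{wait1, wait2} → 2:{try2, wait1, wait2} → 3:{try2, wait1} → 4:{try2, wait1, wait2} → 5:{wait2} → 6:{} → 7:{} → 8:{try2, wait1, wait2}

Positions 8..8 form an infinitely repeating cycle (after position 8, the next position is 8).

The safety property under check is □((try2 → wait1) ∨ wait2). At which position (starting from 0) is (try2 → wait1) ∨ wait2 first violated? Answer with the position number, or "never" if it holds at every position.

(try2 → wait1) ∨ wait2 holds at every position 0..8, and those are all the positions the trace ever visits, so the invariant □((try2 → wait1) ∨ wait2) is never violated.

never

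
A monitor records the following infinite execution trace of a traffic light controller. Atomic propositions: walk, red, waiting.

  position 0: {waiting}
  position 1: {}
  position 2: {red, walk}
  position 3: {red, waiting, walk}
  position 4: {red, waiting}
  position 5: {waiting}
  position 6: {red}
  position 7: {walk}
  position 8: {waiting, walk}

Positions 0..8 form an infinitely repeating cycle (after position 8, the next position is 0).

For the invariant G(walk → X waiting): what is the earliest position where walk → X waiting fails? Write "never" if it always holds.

never

walk → X waiting holds at every position 0..8, and those are all the positions the trace ever visits, so the invariant G(walk → X waiting) is never violated.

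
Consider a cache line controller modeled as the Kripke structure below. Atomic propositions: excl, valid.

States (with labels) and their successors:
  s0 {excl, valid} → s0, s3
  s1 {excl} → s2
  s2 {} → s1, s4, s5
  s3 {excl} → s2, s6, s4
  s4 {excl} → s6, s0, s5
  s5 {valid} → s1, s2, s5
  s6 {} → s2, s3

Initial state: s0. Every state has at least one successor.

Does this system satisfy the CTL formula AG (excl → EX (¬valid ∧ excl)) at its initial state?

States satisfying excl → EX (¬valid ∧ excl): {s0, s2, s3, s5, s6}.
States satisfying AG (excl → EX (¬valid ∧ excl)): ∅.
s1 is reachable from s0 and violates excl → EX (¬valid ∧ excl), so AG fails at s0.
s0 ∉ Sat(AG (excl → EX (¬valid ∧ excl))).

Does not hold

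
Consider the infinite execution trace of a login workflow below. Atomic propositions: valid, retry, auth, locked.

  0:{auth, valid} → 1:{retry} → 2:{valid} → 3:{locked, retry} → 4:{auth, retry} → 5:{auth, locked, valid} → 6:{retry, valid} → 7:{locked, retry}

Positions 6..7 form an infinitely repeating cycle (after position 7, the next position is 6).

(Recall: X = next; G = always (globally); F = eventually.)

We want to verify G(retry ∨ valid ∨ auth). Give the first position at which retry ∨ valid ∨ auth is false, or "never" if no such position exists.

retry ∨ valid ∨ auth holds at every position 0..7, and those are all the positions the trace ever visits, so the invariant G(retry ∨ valid ∨ auth) is never violated.

never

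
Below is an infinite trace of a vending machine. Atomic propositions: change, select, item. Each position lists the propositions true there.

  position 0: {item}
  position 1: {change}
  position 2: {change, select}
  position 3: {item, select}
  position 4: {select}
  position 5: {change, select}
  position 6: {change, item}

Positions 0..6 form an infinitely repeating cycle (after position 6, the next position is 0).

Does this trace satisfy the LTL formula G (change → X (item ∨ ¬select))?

change → X (item ∨ ¬select) must hold at every position from 0 onward. It fails at position 1, so G (change → X (item ∨ ¬select)) is false.
Positions where change holds: 1, 2, 5, 6.
Check X (item ∨ ¬select) at each: 1→fails, 2→ok, 5→ok, 6→ok.

No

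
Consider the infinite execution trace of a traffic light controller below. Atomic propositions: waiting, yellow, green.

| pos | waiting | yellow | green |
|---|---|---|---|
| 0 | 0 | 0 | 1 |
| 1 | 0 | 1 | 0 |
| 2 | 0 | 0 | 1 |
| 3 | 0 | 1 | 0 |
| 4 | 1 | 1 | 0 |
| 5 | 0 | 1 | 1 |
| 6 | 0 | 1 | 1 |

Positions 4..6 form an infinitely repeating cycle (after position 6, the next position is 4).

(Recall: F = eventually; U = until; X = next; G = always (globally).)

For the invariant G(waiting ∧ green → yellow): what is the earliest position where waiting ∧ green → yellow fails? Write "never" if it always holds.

waiting ∧ green → yellow holds at every position 0..6, and those are all the positions the trace ever visits, so the invariant G(waiting ∧ green → yellow) is never violated.

never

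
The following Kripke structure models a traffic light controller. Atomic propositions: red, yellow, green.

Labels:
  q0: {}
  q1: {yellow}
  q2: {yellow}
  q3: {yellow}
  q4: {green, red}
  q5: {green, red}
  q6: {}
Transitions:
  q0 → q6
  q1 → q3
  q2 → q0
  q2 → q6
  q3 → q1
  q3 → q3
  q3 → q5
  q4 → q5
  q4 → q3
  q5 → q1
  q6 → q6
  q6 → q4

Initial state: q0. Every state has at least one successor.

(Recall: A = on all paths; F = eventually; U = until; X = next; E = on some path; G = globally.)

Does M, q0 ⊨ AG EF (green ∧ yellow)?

No

States satisfying EF (green ∧ yellow): ∅.
States satisfying AG EF (green ∧ yellow): ∅.
q0 is reachable from q0 and violates EF (green ∧ yellow), so AG fails at q0.
q0 ∉ Sat(AG EF (green ∧ yellow)).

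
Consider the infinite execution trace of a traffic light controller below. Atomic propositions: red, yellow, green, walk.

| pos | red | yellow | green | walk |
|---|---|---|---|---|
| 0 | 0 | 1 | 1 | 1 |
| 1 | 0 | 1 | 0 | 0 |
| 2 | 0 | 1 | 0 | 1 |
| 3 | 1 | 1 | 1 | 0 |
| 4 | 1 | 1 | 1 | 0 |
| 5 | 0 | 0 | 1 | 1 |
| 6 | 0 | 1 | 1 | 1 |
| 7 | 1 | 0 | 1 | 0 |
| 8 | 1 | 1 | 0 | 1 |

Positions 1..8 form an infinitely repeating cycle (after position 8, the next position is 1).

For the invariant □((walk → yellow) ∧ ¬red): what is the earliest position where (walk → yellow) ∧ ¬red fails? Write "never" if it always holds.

Check (walk → yellow) ∧ ¬red at each position in order: 0 ✓, 1 ✓, 2 ✓.
At position 3 the labels are {green, red, yellow}, so (walk → yellow) ∧ ¬red is false there. This is the first violation.

3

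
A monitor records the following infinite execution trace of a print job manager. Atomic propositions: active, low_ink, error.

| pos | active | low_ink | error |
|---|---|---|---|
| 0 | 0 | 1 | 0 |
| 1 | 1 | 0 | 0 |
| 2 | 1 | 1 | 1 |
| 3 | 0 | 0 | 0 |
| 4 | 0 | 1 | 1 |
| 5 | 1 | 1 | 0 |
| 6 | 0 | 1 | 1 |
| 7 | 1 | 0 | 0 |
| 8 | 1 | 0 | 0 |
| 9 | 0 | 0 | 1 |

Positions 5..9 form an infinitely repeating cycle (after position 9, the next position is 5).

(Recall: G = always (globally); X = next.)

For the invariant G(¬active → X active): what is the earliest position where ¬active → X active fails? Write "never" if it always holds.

3

Check ¬active → X active at each position in order: 0 ✓, 1 ✓, 2 ✓.
At position 3 the labels are {} and the next position 4 has {error, low_ink}, so ¬active → X active is false there. This is the first violation.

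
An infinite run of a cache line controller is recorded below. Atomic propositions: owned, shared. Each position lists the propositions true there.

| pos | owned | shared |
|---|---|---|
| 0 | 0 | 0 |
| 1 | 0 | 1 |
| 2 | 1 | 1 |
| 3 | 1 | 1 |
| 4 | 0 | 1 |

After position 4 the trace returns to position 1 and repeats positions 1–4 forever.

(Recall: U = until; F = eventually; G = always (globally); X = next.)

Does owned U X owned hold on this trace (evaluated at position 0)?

Violated

Walking from position 0: at position 0, X owned has not yet held and owned fails, so owned U X owned is false.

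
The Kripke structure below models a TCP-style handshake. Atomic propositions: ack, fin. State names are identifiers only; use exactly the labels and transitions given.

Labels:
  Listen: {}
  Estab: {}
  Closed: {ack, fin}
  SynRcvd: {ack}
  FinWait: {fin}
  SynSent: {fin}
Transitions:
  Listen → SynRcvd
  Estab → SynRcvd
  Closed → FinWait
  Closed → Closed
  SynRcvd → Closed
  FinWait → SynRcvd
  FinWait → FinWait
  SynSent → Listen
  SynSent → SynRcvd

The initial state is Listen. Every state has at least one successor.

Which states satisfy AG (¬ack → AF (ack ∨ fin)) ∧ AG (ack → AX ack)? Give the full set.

States satisfying ¬ack → AF (ack ∨ fin): {Listen, Estab, Closed, SynRcvd, FinWait, SynSent}.
States satisfying AG (¬ack → AF (ack ∨ fin)): {Listen, Estab, Closed, SynRcvd, FinWait, SynSent}.
States satisfying ack → AX ack: {Listen, Estab, SynRcvd, FinWait, SynSent}.
States satisfying AG (ack → AX ack): ∅.
States satisfying AG (¬ack → AF (ack ∨ fin)) ∧ AG (ack → AX ack): ∅.

none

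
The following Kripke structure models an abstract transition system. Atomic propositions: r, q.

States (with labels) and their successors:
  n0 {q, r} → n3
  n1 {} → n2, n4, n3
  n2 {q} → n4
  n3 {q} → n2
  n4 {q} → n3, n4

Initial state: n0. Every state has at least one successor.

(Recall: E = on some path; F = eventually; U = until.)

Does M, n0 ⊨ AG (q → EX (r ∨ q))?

Holds

States satisfying q → EX (r ∨ q): {n0, n1, n2, n3, n4}.
States satisfying AG (q → EX (r ∨ q)): {n0, n1, n2, n3, n4}.
Every state reachable from n0 satisfies q → EX (r ∨ q).
n0 ∈ Sat(AG (q → EX (r ∨ q))).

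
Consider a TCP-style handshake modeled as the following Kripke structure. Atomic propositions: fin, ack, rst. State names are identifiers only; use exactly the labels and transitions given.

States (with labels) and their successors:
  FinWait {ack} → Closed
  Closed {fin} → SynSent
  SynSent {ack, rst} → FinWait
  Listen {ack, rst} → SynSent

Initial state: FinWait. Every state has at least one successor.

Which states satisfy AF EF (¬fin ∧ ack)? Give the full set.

{FinWait, Closed, SynSent, Listen}

States satisfying EF (¬fin ∧ ack): {FinWait, Closed, SynSent, Listen}.
States satisfying AF EF (¬fin ∧ ack): {FinWait, Closed, SynSent, Listen}.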